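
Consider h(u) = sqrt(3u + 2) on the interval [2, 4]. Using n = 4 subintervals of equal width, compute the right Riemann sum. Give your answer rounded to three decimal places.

6.838

Δu = (4 − 2)/4 = 0.5.
Right endpoints: 2.5, 3, 3.5, 4.
h(2.5) ≈ 3.082, h(3) ≈ 3.317, h(3.5) ≈ 3.536, h(4) ≈ 3.742.
Sum = Δu · [h(2.5) + h(3) + h(3.5) + h(4)].
Sum ≈ 6.838.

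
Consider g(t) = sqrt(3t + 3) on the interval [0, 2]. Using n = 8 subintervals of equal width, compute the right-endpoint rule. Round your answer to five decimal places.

5.00189

Δt = (2 − 0)/8 = 0.25.
Right endpoints: 0.25, 0.5, 0.75, 1, 1.25, 1.5, 1.75, 2.
g(0.25) ≈ 1.93649, g(0.5) ≈ 2.12132, g(0.75) ≈ 2.29129, g(1) ≈ 2.44949, g(1.25) ≈ 2.59808, g(1.5) ≈ 2.73861, g(1.75) ≈ 2.87228, g(2) ≈ 3.00000.
Sum = Δt · [g(0.25) + g(0.5) + g(0.75) + ...].
Sum ≈ 5.00189.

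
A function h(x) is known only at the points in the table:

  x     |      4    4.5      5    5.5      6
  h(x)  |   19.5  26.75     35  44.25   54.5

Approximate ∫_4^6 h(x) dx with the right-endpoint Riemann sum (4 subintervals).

80.25

Δx = 0.5.
Sum = 0.5·[26.75 + 35 + 44.25 + 54.5] = 80.25.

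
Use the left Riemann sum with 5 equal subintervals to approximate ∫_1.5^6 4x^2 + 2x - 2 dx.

Δx = (6 − 1.5)/5 = 0.9.
Left endpoints: 1.5, 2.4, 3.3, 4.2, 5.1.
f(1.5) = 10, f(2.4) = 25.84, f(3.3) = 48.16, f(4.2) = 76.96, f(5.1) = 112.24.
Sum = Δx · [f(1.5) + f(2.4) + f(3.3) + f(4.2) + f(5.1)].
Sum = 245.88.

245.88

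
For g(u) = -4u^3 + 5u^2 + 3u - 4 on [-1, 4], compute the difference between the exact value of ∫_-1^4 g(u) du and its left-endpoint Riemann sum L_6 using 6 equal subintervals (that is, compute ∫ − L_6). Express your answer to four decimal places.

-63.3102

Exact integral: ∫_-1^4 g(u) du ≈ -144.166667.
L_6 ≈ -80.856481.
Error ≈ -144.166667 − (-80.856481) ≈ -63.3102.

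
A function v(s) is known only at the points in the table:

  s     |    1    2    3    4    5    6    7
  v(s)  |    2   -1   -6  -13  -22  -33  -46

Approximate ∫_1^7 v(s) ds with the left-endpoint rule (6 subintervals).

Δs = 1.
Sum = 1·[2 + (-1) + (-6) + (-13) + (-22) + (-33)] = -73.

-73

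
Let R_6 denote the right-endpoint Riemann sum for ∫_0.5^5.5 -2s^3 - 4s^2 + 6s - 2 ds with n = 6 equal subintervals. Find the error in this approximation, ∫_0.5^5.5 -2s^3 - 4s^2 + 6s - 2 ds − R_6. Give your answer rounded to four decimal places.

188.7731

Exact integral: ∫_0.5^5.5 f(s) ds ≈ -599.166667.
R_6 ≈ -787.939815.
Error ≈ -599.166667 − (-787.939815) ≈ 188.7731.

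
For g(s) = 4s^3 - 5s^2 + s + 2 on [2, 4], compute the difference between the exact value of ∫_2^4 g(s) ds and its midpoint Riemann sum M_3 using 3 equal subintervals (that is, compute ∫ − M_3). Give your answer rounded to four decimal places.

Exact integral: ∫_2^4 g(s) ds ≈ 156.666667.
M_3 ≈ 154.370370.
Error ≈ 156.666667 − 154.370370 ≈ 2.2963.

2.2963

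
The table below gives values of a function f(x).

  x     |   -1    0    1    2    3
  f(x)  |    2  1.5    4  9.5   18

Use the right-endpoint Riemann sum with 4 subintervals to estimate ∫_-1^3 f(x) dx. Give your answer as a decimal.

Δx = 1.
Sum = 1·[1.5 + 4 + 9.5 + 18] = 33.

33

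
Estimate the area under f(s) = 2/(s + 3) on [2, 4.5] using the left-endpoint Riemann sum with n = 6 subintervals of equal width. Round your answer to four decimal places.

Δs = (4.5 − 2)/6 = 5/12.
Left endpoints: 2, 29/12, 17/6, 3.25, 11/3, 49/12.
f(2) = 0.4, f(29/12) = 24/65, f(17/6) = 12/35, f(3.25) = 0.32, f(11/3) = 0.3, f(49/12) = 24/85.
Sum = Δs · [f(2) + f(29/12) + f(17/6) + ...].
Sum ≈ 0.8394.

0.8394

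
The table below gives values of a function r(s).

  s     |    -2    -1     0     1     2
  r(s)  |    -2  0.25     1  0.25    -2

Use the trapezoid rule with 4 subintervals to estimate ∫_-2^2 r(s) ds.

Δs = 1.
T_4 = (1/2)·[(-2) + 2·0.25 + 2·1 + 2·0.25 + (-2)] = -0.5.

-0.5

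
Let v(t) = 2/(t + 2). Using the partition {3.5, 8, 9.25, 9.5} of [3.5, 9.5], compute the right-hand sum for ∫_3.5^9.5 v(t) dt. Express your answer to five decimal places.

1.16570

Subinterval widths: 4.5, 1.25, 0.25.
Right endpoints: 8, 9.25, 9.5.
v(8) = 0.2, v(9.25) = 8/45, v(9.5) = 4/23.
Sum = Σ Δt_i · v(t_i).
Sum ≈ 1.16570.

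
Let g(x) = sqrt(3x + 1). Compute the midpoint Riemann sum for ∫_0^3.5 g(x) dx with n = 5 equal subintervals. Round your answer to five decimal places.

Δx = (3.5 − 0)/5 = 0.7.
Midpoints: 0.35, 1.05, 1.75, 2.45, 3.15.
g(0.35) ≈ 1.43178, g(1.05) ≈ 2.03715, g(1.75) ≈ 2.50000, g(2.45) ≈ 2.88964, g(3.15) ≈ 3.23265.
Sum = Δx · [g(0.35) + g(1.05) + g(1.75) + g(2.45) + g(3.15)].
Sum ≈ 8.46385.

8.46385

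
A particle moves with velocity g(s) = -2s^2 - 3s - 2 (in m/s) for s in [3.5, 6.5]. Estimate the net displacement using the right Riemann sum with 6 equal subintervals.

Δs = (6.5 − 3.5)/6 = 0.5.
Right endpoints: 4, 4.5, 5, 5.5, 6, 6.5.
g(4) = -46, g(4.5) = -56, g(5) = -67, g(5.5) = -79, g(6) = -92, g(6.5) = -106.
Sum = Δs · [g(4) + g(4.5) + g(5) + ...].
Sum = -223.

-223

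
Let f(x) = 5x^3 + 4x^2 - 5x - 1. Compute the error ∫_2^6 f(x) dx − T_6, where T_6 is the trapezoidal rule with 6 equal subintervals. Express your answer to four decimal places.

-18.9630

Exact integral: ∫_2^6 f(x) dx ≈ 1793.333333.
T_6 ≈ 1812.296296.
Error ≈ 1793.333333 − 1812.296296 ≈ -18.9630.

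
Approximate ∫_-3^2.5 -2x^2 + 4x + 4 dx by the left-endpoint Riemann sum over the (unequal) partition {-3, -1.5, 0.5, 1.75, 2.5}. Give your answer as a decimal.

Subinterval widths: 1.5, 2, 1.25, 0.75.
Left endpoints: -3, -1.5, 0.5, 1.75.
f(-3) = -26, f(-1.5) = -6.5, f(0.5) = 5.5, f(1.75) = 4.875.
Sum = Σ Δx_i · f(x_i).
Sum = -41.46875.

-41.46875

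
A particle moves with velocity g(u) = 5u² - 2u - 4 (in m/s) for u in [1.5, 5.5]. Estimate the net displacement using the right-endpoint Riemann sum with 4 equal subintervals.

297

Δu = (5.5 − 1.5)/4 = 1.
Right endpoints: 2.5, 3.5, 4.5, 5.5.
g(2.5) = 22.25, g(3.5) = 50.25, g(4.5) = 88.25, g(5.5) = 136.25.
Sum = Δu · [g(2.5) + g(3.5) + g(4.5) + g(5.5)].
Sum = 297.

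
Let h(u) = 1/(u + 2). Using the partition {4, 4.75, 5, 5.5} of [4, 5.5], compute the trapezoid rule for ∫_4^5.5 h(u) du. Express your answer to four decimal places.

0.2235

Subinterval widths: 0.75, 0.25, 0.5.
h(4) = 1/6, h(4.75) = 4/27, h(5) = 1/7, h(5.5) = 2/15.
On each subinterval the trapezoid contributes (Δu_i/2)·[h(u_{i-1}) + h(u_i)].
Sum ≈ 0.2235.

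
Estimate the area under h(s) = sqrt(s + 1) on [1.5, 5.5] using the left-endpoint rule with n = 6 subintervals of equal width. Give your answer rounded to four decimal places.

8.0854

Δs = (5.5 − 1.5)/6 = 2/3.
Left endpoints: 1.5, 13/6, 17/6, 3.5, 25/6, 29/6.
h(1.5) ≈ 1.5811, h(13/6) ≈ 1.7795, h(17/6) ≈ 1.9579, h(3.5) ≈ 2.1213, h(25/6) ≈ 2.2730, h(29/6) ≈ 2.4152.
Sum = Δs · [h(1.5) + h(13/6) + h(17/6) + ...].
Sum ≈ 8.0854.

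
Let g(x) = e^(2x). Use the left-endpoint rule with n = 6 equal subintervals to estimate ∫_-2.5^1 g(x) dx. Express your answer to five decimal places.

1.94746

Δx = (1 − (-2.5))/6 = 7/12.
Left endpoints: -2.5, -23/12, -4/3, -0.75, -1/6, 5/12.
g(-2.5) ≈ 0.00674, g(-23/12) ≈ 0.02164, g(-4/3) ≈ 0.06948, g(-0.75) ≈ 0.22313, g(-1/6) ≈ 0.71653, g(5/12) ≈ 2.30098.
Sum = Δx · [g(-2.5) + g(-23/12) + g(-4/3) + ...].
Sum ≈ 1.94746.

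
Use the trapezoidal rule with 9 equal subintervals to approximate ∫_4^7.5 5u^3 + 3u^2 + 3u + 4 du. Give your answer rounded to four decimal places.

4075.2018

Δu = (7.5 − 4)/9 = 7/18.
f(4) = 384, f(79/18) = 2902325/5832, f(43/9) = 460823/729, f(31/6) = 170465/216, f(50/9) = 707566/729, f(107/18) = 6870793/5832, f(19/3) = 38165/27, f(121/18) = 9789359/5832, f(64/9) = 1439780/729, f(7.5) = 2304.625.
T_9 = (Δu/2)·[f(u_0) + 2f(u_1) + ... + 2f(u_{8}) + f(u_9)].
Sum ≈ 4075.2018.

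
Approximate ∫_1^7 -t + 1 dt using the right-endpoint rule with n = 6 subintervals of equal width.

Δt = (7 − 1)/6 = 1.
Right endpoints: 2, 3, 4, 5, 6, 7.
f(2) = -1, f(3) = -2, f(4) = -3, f(5) = -4, f(6) = -5, f(7) = -6.
Sum = Δt · [f(2) + f(3) + f(4) + ...].
Sum = -21.

-21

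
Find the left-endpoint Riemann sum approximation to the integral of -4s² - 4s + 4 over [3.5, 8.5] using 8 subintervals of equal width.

-781.71875

Δs = (8.5 − 3.5)/8 = 0.625.
Left endpoints: 3.5, 4.125, 4.75, 5.375, 6, 6.625, 7.25, 7.875.
f(3.5) = -59, f(4.125) = -80.5625, f(4.75) = -105.25, f(5.375) = -133.0625, f(6) = -164, f(6.625) = -198.0625, f(7.25) = -235.25, f(7.875) = -275.5625.
Sum = Δs · [f(3.5) + f(4.125) + f(4.75) + ...].
Sum = -781.71875.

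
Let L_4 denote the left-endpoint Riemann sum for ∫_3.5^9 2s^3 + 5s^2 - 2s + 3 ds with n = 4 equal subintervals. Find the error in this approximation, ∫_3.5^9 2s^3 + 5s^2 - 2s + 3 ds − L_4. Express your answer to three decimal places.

Exact integral: ∫_3.5^9 f(s) ds ≈ 4296.76042.
L_4 ≈ 3198.22852.
Error ≈ 4296.76042 − 3198.22852 ≈ 1098.532.

1098.532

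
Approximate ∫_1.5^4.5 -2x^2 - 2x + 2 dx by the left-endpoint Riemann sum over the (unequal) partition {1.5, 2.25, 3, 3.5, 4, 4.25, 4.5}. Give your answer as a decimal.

Subinterval widths: 0.75, 0.75, 0.5, 0.5, 0.25, 0.25.
Left endpoints: 1.5, 2.25, 3, 3.5, 4, 4.25.
f(1.5) = -5.5, f(2.25) = -12.625, f(3) = -22, f(3.5) = -29.5, f(4) = -38, f(4.25) = -42.625.
Sum = Σ Δx_i · f(x_i).
Sum = -59.5.

-59.5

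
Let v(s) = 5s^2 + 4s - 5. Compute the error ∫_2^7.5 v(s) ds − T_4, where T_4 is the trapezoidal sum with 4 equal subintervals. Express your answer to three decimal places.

Exact integral: ∫_2^7.5 v(s) ds ≈ 766.79167.
T_4 = 775.45703125.
Error ≈ 766.79167 − 775.45703125 ≈ -8.665.

-8.665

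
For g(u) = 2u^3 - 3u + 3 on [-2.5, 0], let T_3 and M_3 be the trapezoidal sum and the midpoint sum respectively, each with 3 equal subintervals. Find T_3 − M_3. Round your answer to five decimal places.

-3.25521

T_3 ≈ -4.8263889.
M_3 ≈ -1.5711806.
T_3 − M_3 ≈ -3.25521.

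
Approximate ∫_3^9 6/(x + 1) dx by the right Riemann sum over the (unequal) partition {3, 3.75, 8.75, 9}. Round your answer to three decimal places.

4.174

Subinterval widths: 0.75, 5, 0.25.
Right endpoints: 3.75, 8.75, 9.
f(3.75) = 24/19, f(8.75) = 8/13, f(9) = 0.6.
Sum = Σ Δx_i · f(x_i).
Sum ≈ 4.174.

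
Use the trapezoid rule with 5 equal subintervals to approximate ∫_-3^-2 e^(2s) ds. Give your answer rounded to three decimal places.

Δs = (-2 − (-3))/5 = 0.2.
f(-3) ≈ 0.002, f(-2.8) ≈ 0.004, f(-2.6) ≈ 0.006, f(-2.4) ≈ 0.008, f(-2.2) ≈ 0.012, f(-2) ≈ 0.018.
T_5 = (Δs/2)·[f(s_0) + 2f(s_1) + ... + 2f(s_{4}) + f(s_5)].
Sum ≈ 0.008.

0.008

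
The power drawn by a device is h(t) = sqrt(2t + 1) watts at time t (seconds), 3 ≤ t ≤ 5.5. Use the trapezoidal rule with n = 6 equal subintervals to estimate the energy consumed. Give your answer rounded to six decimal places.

Δt = (5.5 − 3)/6 = 5/12.
h(3) ≈ 2.645751, h(41/12) ≈ 2.798809, h(23/6) ≈ 2.943920, h(4.25) ≈ 3.082207, h(14/3) ≈ 3.214550, h(61/12) ≈ 3.341656, h(5.5) ≈ 3.464102.
T_6 = (Δt/2)·[h(t_0) + 2h(t_1) + ... + 2h(t_{5}) + h(t_6)].
Sum ≈ 7.681696.

7.681696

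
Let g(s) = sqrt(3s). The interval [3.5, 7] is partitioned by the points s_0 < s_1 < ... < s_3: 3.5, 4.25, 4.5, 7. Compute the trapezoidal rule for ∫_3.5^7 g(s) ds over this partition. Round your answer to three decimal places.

13.781

Subinterval widths: 0.75, 0.25, 2.5.
g(3.5) ≈ 3.240, g(4.25) ≈ 3.571, g(4.5) ≈ 3.674, g(7) ≈ 4.583.
On each subinterval the trapezoid contributes (Δs_i/2)·[g(s_{i-1}) + g(s_i)].
Sum ≈ 13.781.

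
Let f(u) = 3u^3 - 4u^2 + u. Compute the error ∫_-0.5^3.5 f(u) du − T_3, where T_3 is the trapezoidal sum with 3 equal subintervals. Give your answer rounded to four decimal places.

-11.2593

Exact integral: ∫_-0.5^3.5 f(u) du ≈ 61.166667.
T_3 ≈ 72.425926.
Error ≈ 61.166667 − 72.425926 ≈ -11.2593.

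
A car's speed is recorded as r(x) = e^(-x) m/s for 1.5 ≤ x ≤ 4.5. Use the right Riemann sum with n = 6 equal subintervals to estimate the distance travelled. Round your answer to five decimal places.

0.16341

Δx = (4.5 − 1.5)/6 = 0.5.
Right endpoints: 2, 2.5, 3, 3.5, 4, 4.5.
r(2) ≈ 0.13534, r(2.5) ≈ 0.08208, r(3) ≈ 0.04979, r(3.5) ≈ 0.03020, r(4) ≈ 0.01832, r(4.5) ≈ 0.01111.
Sum = Δx · [r(2) + r(2.5) + r(3) + ...].
Sum ≈ 0.16341.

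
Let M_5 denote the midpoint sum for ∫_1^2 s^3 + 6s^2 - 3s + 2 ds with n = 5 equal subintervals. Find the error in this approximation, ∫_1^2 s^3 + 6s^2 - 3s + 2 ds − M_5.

0.035

Exact integral: ∫_1^2 f(s) ds = 15.25.
M_5 = 15.215.
Error = 15.25 − 15.215 = 0.035.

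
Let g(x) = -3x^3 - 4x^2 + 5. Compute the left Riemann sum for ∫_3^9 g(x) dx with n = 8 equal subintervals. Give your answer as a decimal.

Δx = (9 − 3)/8 = 0.75.
Left endpoints: 3, 3.75, 4.5, 5.25, 6, 6.75, 7.5, 8.25.
g(3) = -112, g(3.75) = -209.453125, g(4.5) = -349.375, g(5.25) = -539.359375, g(6) = -787, g(6.75) = -1099.890625, g(7.5) = -1485.625, g(8.25) = -1951.796875.
Sum = Δx · [g(3) + g(3.75) + g(4.5) + ...].
Sum = -4900.875.

-4900.875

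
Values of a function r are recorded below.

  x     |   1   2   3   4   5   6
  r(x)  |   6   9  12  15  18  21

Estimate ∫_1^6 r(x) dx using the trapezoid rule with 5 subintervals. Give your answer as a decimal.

67.5

Δx = 1.
T_5 = (1/2)·[6 + 2·9 + 2·12 + 2·15 + 2·18 + 21] = 67.5.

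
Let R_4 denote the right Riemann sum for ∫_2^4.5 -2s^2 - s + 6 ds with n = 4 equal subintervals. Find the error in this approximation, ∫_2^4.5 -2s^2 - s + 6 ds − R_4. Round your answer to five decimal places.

Exact integral: ∫_2^4.5 f(s) ds ≈ -48.5416667.
R_4 = -59.8046875.
Error ≈ -48.5416667 − (-59.8046875) ≈ 11.26302.

11.26302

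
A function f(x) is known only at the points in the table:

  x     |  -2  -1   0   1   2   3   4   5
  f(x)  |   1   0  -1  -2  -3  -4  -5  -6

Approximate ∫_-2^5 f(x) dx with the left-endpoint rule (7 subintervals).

Δx = 1.
Sum = 1·[1 + 0 + (-1) + (-2) + (-3) + (-4) + (-5)] = -14.

-14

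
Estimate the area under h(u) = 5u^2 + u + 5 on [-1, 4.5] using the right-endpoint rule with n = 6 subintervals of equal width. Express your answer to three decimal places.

241.153

Δu = (4.5 − (-1))/6 = 11/12.
Right endpoints: -1/12, 5/6, 1.75, 8/3, 43/12, 4.5.
h(-1/12) = 713/144, h(5/6) = 335/36, h(1.75) = 22.0625, h(8/3) = 389/9, h(43/12) = 10481/144, h(4.5) = 110.75.
Sum = Δu · [h(-1/12) + h(5/6) + h(1.75) + ...].
Sum ≈ 241.153.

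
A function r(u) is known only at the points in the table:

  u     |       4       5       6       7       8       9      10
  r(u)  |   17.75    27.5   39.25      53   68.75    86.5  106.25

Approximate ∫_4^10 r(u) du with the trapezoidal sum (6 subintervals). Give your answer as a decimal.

Δu = 1.
T_6 = (1/2)·[17.75 + 2·27.5 + 2·39.25 + 2·53 + 2·68.75 + 2·86.5 + 106.25] = 337.

337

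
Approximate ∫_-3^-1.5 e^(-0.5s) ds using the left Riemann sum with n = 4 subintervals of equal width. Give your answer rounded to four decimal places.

5.1866

Δs = (-1.5 − (-3))/4 = 0.375.
Left endpoints: -3, -2.625, -2.25, -1.875.
f(-3) ≈ 4.4817, f(-2.625) ≈ 3.7155, f(-2.25) ≈ 3.0802, f(-1.875) ≈ 2.5536.
Sum = Δs · [f(-3) + f(-2.625) + f(-2.25) + f(-1.875)].
Sum ≈ 5.1866.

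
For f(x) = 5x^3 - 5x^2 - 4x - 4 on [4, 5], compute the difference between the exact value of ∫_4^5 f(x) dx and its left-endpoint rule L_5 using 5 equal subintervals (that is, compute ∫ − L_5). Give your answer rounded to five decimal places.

25.18333

Exact integral: ∫_4^5 f(x) dx ≈ 337.5833333.
L_5 = 312.4.
Error ≈ 337.5833333 − 312.4 ≈ 25.18333.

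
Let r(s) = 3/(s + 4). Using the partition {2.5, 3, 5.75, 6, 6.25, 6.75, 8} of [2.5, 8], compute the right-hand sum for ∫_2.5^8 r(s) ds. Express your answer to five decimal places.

1.66065

Subinterval widths: 0.5, 2.75, 0.25, 0.25, 0.5, 1.25.
Right endpoints: 3, 5.75, 6, 6.25, 6.75, 8.
r(3) = 3/7, r(5.75) = 4/13, r(6) = 0.3, r(6.25) = 12/41, r(6.75) = 12/43, r(8) = 0.25.
Sum = Σ Δs_i · r(s_i).
Sum ≈ 1.66065.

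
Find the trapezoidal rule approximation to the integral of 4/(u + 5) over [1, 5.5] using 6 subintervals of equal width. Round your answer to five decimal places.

Δu = (5.5 − 1)/6 = 0.75.
f(1) = 2/3, f(1.75) = 16/27, f(2.5) = 8/15, f(3.25) = 16/33, f(4) = 4/9, f(4.75) = 16/39, f(5.5) = 8/21.
T_6 = (Δu/2)·[f(u_0) + 2f(u_1) + ... + 2f(u_{5}) + f(u_6)].
Sum ≈ 2.24196.

2.24196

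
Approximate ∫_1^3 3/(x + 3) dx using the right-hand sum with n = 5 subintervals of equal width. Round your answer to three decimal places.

1.168

Δx = (3 − 1)/5 = 0.4.
Right endpoints: 1.4, 1.8, 2.2, 2.6, 3.
f(1.4) = 15/22, f(1.8) = 0.625, f(2.2) = 15/26, f(2.6) = 15/28, f(3) = 0.5.
Sum = Δx · [f(1.4) + f(1.8) + f(2.2) + f(2.6) + f(3)].
Sum ≈ 1.168.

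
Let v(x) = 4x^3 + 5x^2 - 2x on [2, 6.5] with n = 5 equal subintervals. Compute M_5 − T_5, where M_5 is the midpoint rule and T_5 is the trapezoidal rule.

-51.03

M_5 = 2158.1775.
T_5 = 2209.2075.
M_5 − T_5 = -51.03.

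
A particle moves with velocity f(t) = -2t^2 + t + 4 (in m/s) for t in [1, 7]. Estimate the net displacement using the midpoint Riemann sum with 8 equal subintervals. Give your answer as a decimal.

-179.4375

Δt = (7 − 1)/8 = 0.75.
Midpoints: 1.375, 2.125, 2.875, 3.625, 4.375, 5.125, 5.875, 6.625.
f(1.375) = 1.59375, f(2.125) = -2.90625, f(2.875) = -9.65625, f(3.625) = -18.65625, f(4.375) = -29.90625, f(5.125) = -43.40625, f(5.875) = -59.15625, f(6.625) = -77.15625.
Sum = Δt · [f(1.375) + f(2.125) + f(2.875) + ...].
Sum = -179.4375.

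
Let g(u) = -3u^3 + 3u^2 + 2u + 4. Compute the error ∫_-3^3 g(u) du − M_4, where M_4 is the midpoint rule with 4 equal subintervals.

3.375

Exact integral: ∫_-3^3 g(u) du = 78.
M_4 = 74.625.
Error = 78 − 74.625 = 3.375.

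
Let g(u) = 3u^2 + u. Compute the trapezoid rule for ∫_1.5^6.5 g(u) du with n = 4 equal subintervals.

295.15625

Δu = (6.5 − 1.5)/4 = 1.25.
g(1.5) = 8.25, g(2.75) = 25.4375, g(4) = 52, g(5.25) = 87.9375, g(6.5) = 133.25.
T_4 = (Δu/2)·[g(u_0) + 2g(u_1) + 2g(u_2) + 2g(u_3) + g(u_4)].
Sum = 295.15625.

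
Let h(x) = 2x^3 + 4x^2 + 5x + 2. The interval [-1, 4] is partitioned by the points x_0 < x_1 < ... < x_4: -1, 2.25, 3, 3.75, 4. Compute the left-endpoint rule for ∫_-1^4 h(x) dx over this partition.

164.828125

Subinterval widths: 3.25, 0.75, 0.75, 0.25.
Left endpoints: -1, 2.25, 3, 3.75.
h(-1) = -1, h(2.25) = 56.28125, h(3) = 107, h(3.75) = 182.46875.
Sum = Σ Δx_i · h(x_i).
Sum = 164.828125.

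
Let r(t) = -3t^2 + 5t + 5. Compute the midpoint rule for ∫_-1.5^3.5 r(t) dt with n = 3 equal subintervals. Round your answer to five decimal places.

Δt = (3.5 − (-1.5))/3 = 5/3.
Midpoints: -2/3, 1, 8/3.
r(-2/3) = 1/3, r(1) = 7, r(8/3) = -3.
Sum = Δt · [r(-2/3) + r(1) + r(8/3)].
Sum ≈ 7.22222.

7.22222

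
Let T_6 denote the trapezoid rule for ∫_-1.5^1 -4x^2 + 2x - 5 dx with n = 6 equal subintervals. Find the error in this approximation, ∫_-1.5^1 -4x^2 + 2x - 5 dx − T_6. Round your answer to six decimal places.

Exact integral: ∫_-1.5^1 f(x) dx ≈ -19.58333333.
T_6 ≈ -19.87268519.
Error ≈ -19.58333333 − (-19.87268519) ≈ 0.289352.

0.289352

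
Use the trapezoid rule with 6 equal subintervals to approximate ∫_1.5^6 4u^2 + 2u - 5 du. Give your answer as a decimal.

Δu = (6 − 1.5)/6 = 0.75.
f(1.5) = 7, f(2.25) = 19.75, f(3) = 37, f(3.75) = 58.75, f(4.5) = 85, f(5.25) = 115.75, f(6) = 151.
T_6 = (Δu/2)·[f(u_0) + 2f(u_1) + ... + 2f(u_{5}) + f(u_6)].
Sum = 296.4375.

296.4375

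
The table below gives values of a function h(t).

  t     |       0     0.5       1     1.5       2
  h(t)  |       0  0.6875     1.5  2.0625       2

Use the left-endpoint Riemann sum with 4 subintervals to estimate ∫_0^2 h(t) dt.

Δt = 0.5.
Sum = 0.5·[0 + 0.6875 + 1.5 + 2.0625] = 2.125.

2.125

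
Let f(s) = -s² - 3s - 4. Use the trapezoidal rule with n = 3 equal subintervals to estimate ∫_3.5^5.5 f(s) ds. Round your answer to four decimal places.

-76.3148

Δs = (5.5 − 3.5)/3 = 2/3.
f(3.5) = -26.75, f(25/6) = -1219/36, f(29/6) = -1507/36, f(5.5) = -50.75.
T_3 = (Δs/2)·[f(s_0) + 2f(s_1) + 2f(s_2) + f(s_3)].
Sum ≈ -76.3148.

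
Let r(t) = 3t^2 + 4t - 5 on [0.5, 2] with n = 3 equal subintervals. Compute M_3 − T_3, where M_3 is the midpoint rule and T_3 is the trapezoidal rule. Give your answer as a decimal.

M_3 = 7.78125.
T_3 = 8.0625.
M_3 − T_3 = -0.28125.

-0.28125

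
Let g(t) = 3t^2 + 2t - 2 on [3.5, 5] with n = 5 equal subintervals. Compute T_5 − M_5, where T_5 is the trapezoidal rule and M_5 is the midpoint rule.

T_5 = 91.9425.
M_5 = 91.84125.
T_5 − M_5 = 0.10125.

0.10125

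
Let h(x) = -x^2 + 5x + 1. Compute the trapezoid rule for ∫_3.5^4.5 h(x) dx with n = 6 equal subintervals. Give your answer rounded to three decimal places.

Δx = (4.5 − 3.5)/6 = 1/6.
h(3.5) = 6.25, h(11/3) = 53/9, h(23/6) = 197/36, h(4) = 5, h(25/6) = 161/36, h(13/3) = 35/9, h(4.5) = 3.25.
T_6 = (Δx/2)·[h(x_0) + 2h(x_1) + ... + 2h(x_{5}) + h(x_6)].
Sum ≈ 4.912.

4.912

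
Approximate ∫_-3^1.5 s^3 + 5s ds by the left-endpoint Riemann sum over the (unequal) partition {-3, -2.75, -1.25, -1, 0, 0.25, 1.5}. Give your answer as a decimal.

-68.7890625

Subinterval widths: 0.25, 1.5, 0.25, 1, 0.25, 1.25.
Left endpoints: -3, -2.75, -1.25, -1, 0, 0.25.
f(-3) = -42, f(-2.75) = -34.546875, f(-1.25) = -8.203125, f(-1) = -6, f(0) = 0, f(0.25) = 1.265625.
Sum = Σ Δs_i · f(s_i).
Sum = -68.7890625.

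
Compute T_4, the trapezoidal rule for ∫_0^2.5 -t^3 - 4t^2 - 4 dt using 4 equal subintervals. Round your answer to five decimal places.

-41.86035

Δt = (2.5 − 0)/4 = 0.625.
f(0) = -4, f(0.625) = -2973/512, f(1.25) = -12.203125, f(1.875) = -12623/512, f(2.5) = -44.625.
T_4 = (Δt/2)·[f(t_0) + 2f(t_1) + 2f(t_2) + 2f(t_3) + f(t_4)].
Sum ≈ -41.86035.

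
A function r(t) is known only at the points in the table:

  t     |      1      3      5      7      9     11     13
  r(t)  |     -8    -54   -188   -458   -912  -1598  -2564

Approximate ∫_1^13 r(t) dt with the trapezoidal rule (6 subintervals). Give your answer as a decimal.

Δt = 2.
T_6 = (2/2)·[(-8) + 2·(-54) + 2·(-188) + 2·(-458) + 2·(-912) + 2·(-1598) + (-2564)] = -8992.

-8992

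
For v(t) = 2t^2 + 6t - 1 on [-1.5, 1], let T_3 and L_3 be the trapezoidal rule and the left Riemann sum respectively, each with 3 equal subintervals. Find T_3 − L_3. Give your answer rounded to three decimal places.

T_3 ≈ -2.75463.
L_3 ≈ -7.96296.
T_3 − L_3 ≈ 5.208.

5.208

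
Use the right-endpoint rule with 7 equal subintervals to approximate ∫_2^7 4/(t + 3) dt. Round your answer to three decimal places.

Δt = (7 − 2)/7 = 5/7.
Right endpoints: 19/7, 24/7, 29/7, 34/7, 39/7, 44/7, 7.
f(19/7) = 0.7, f(24/7) = 28/45, f(29/7) = 0.56, f(34/7) = 28/55, f(39/7) = 7/15, f(44/7) = 28/65, f(7) = 0.4.
Sum = Δt · [f(19/7) + f(24/7) + f(29/7) + ...].
Sum ≈ 2.635.

2.635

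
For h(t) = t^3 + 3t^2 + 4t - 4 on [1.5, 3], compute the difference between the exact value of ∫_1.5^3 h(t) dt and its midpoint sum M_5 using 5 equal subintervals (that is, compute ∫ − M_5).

0.1096875

Exact integral: ∫_1.5^3 h(t) dt = 50.109375.
M_5 = 49.9996875.
Error = 50.109375 − 49.9996875 = 0.1096875.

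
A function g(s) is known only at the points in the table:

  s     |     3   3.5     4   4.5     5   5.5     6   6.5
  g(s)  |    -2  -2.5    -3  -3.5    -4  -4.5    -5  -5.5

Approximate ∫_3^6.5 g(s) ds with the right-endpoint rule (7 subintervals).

Δs = 0.5.
Sum = 0.5·[(-2.5) + (-3) + (-3.5) + (-4) + (-4.5) + (-5) + (-5.5)] = -14.

-14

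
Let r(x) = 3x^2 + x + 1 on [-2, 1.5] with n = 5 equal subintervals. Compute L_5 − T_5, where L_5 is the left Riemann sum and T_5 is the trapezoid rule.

0.6125

L_5 = 15.47.
T_5 = 14.8575.
L_5 − T_5 = 0.6125.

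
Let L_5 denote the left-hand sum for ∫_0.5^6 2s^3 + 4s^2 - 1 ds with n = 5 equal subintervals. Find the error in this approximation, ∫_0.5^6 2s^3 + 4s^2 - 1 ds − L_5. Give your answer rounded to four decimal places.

Exact integral: ∫_0.5^6 f(s) ds ≈ 930.302083.
L_5 = 640.255.
Error ≈ 930.302083 − 640.255 ≈ 290.0471.

290.0471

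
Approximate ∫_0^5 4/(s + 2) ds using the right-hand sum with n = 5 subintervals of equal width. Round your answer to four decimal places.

Δs = (5 − 0)/5 = 1.
Right endpoints: 1, 2, 3, 4, 5.
f(1) = 4/3, f(2) = 1, f(3) = 0.8, f(4) = 2/3, f(5) = 4/7.
Sum = Δs · [f(1) + f(2) + f(3) + f(4) + f(5)].
Sum ≈ 4.3714.

4.3714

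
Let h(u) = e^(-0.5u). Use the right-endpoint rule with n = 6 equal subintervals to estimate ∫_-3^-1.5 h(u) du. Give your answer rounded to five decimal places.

4.43995

Δu = (-1.5 − (-3))/6 = 0.25.
Right endpoints: -2.75, -2.5, -2.25, -2, -1.75, -1.5.
h(-2.75) ≈ 3.95508, h(-2.5) ≈ 3.49034, h(-2.25) ≈ 3.08022, h(-2) ≈ 2.71828, h(-1.75) ≈ 2.39888, h(-1.5) ≈ 2.11700.
Sum = Δu · [h(-2.75) + h(-2.5) + h(-2.25) + ...].
Sum ≈ 4.43995.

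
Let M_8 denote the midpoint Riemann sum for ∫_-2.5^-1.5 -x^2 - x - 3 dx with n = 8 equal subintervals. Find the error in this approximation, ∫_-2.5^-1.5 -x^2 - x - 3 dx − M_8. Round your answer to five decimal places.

Exact integral: ∫_-2.5^-1.5 f(x) dx ≈ -5.0833333.
M_8 = -5.08203125.
Error ≈ -5.0833333 − (-5.08203125) ≈ -0.00130.

-0.00130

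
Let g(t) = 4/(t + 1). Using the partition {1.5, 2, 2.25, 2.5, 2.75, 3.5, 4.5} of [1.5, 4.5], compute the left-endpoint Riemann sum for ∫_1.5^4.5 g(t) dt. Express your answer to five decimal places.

3.41563

Subinterval widths: 0.5, 0.25, 0.25, 0.25, 0.75, 1.
Left endpoints: 1.5, 2, 2.25, 2.5, 2.75, 3.5.
g(1.5) = 1.6, g(2) = 4/3, g(2.25) = 16/13, g(2.5) = 8/7, g(2.75) = 16/15, g(3.5) = 8/9.
Sum = Σ Δt_i · g(t_i).
Sum ≈ 3.41563.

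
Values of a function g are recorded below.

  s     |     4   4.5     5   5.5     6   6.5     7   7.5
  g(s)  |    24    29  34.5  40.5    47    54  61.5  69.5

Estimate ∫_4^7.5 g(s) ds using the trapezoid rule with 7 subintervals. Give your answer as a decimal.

156.625

Δs = 0.5.
T_7 = (0.5/2)·[24 + 2·29 + 2·34.5 + 2·40.5 + 2·47 + 2·54 + 2·61.5 + 69.5] = 156.625.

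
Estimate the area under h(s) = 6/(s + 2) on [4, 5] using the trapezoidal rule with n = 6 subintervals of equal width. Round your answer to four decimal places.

0.9250

Δs = (5 − 4)/6 = 1/6.
h(4) = 1, h(25/6) = 36/37, h(13/3) = 18/19, h(4.5) = 12/13, h(14/3) = 0.9, h(29/6) = 36/41, h(5) = 6/7.
T_6 = (Δs/2)·[h(s_0) + 2h(s_1) + ... + 2h(s_{5}) + h(s_6)].
Sum ≈ 0.9250.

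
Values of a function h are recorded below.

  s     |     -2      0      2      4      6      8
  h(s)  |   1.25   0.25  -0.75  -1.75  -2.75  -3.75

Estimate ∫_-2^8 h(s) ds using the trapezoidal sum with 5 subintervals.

Δs = 2.
T_5 = (2/2)·[1.25 + 2·0.25 + 2·(-0.75) + 2·(-1.75) + 2·(-2.75) + (-3.75)] = -12.5.

-12.5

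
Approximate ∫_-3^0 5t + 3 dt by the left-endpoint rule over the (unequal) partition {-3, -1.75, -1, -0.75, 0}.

Subinterval widths: 1.25, 0.75, 0.25, 0.75.
Left endpoints: -3, -1.75, -1, -0.75.
f(-3) = -12, f(-1.75) = -5.75, f(-1) = -2, f(-0.75) = -0.75.
Sum = Σ Δt_i · f(t_i).
Sum = -20.375.

-20.375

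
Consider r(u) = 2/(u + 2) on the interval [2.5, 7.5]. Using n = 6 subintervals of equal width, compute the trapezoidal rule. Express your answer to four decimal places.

Δu = (7.5 − 2.5)/6 = 5/6.
r(2.5) = 4/9, r(10/3) = 0.375, r(25/6) = 12/37, r(5) = 2/7, r(35/6) = 12/47, r(20/3) = 3/13, r(7.5) = 4/19.
T_6 = (Δu/2)·[r(u_0) + 2r(u_1) + ... + 2r(u_{5}) + r(u_6)].
Sum ≈ 1.4988.

1.4988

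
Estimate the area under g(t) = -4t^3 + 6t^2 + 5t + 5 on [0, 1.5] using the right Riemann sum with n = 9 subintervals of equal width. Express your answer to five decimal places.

Δt = (1.5 − 0)/9 = 1/6.
Right endpoints: 1/6, 1/3, 0.5, 2/3, 5/6, 1, 7/6, 4/3, 1.5.
g(1/6) = 323/54, g(1/3) = 194/27, g(0.5) = 8.5, g(2/3) = 265/27, g(5/6) = 595/54, g(1) = 12, g(7/6) = 683/54, g(4/3) = 347/27, g(1.5) = 12.5.
Sum = Δt · [g(1/6) + g(1/3) + g(0.5) + ...].
Sum ≈ 15.41667.

15.41667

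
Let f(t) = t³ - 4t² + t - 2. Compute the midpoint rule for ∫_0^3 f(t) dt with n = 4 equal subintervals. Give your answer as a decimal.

-17.3203125

Δt = (3 − 0)/4 = 0.75.
Midpoints: 0.375, 1.125, 1.875, 2.625.
f(0.375) = -1093/512, f(1.125) = -2311/512, f(1.875) = -3889/512, f(2.625) = -4531/512.
Sum = Δt · [f(0.375) + f(1.125) + f(1.875) + f(2.625)].
Sum = -17.3203125.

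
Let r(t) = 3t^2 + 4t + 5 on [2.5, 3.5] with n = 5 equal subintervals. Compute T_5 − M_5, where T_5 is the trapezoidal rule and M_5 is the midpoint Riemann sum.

0.03

T_5 = 44.27.
M_5 = 44.24.
T_5 − M_5 = 0.03.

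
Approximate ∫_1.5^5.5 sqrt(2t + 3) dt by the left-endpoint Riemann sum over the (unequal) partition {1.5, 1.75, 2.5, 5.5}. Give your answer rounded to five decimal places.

11.00979

Subinterval widths: 0.25, 0.75, 3.
Left endpoints: 1.5, 1.75, 2.5.
f(1.5) ≈ 2.44949, f(1.75) ≈ 2.54951, f(2.5) ≈ 2.82843.
Sum = Σ Δt_i · f(t_i).
Sum ≈ 11.00979.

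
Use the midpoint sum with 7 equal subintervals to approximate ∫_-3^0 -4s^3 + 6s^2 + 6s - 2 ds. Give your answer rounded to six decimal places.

100.897959

Δs = (0 − (-3))/7 = 3/7.
Midpoints: -39/14, -33/14, -27/14, -1.5, -15/14, -9/14, -3/14.
f(-39/14) = 39211/343, f(-33/14) = 23866/343, f(-27/14) = 12841/343, f(-1.5) = 16, f(-15/14) = 1159/343, f(-9/14) = -794/343, f(-3/14) = -1019/343.
Sum = Δs · [f(-39/14) + f(-33/14) + f(-27/14) + ...].
Sum ≈ 100.897959.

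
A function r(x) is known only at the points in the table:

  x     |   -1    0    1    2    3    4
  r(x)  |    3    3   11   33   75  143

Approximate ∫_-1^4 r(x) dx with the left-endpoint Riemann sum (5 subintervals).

Δx = 1.
Sum = 1·[3 + 3 + 11 + 33 + 75] = 125.

125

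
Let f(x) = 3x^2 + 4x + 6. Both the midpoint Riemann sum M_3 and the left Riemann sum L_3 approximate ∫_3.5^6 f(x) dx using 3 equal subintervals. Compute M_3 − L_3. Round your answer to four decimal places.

32.5521

M_3 ≈ 235.190972.
L_3 ≈ 202.638889.
M_3 − L_3 ≈ 32.5521.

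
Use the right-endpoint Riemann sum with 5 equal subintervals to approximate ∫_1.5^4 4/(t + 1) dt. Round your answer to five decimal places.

2.58254

Δt = (4 − 1.5)/5 = 0.5.
Right endpoints: 2, 2.5, 3, 3.5, 4.
f(2) = 4/3, f(2.5) = 8/7, f(3) = 1, f(3.5) = 8/9, f(4) = 0.8.
Sum = Δt · [f(2) + f(2.5) + f(3) + f(3.5) + f(4)].
Sum ≈ 2.58254.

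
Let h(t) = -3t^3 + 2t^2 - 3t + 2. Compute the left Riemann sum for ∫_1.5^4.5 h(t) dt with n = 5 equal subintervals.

-199.875

Δt = (4.5 − 1.5)/5 = 0.6.
Left endpoints: 1.5, 2.1, 2.7, 3.3, 3.9.
h(1.5) = -8.125, h(2.1) = -23.263, h(2.7) = -50.569, h(3.3) = -93.931, h(3.9) = -157.237.
Sum = Δt · [h(1.5) + h(2.1) + h(2.7) + h(3.3) + h(3.9)].
Sum = -199.875.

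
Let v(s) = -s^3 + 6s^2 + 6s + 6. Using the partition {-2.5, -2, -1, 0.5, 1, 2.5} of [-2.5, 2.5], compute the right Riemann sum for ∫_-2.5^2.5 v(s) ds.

Subinterval widths: 0.5, 1, 1.5, 0.5, 1.5.
Right endpoints: -2, -1, 0.5, 1, 2.5.
v(-2) = 26, v(-1) = 7, v(0.5) = 10.375, v(1) = 17, v(2.5) = 42.875.
Sum = Σ Δs_i · v(s_i).
Sum = 108.375.

108.375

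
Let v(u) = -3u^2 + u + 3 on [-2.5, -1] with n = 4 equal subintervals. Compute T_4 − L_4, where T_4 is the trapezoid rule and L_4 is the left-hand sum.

3.234375

T_4 = -12.85546875.
L_4 = -16.08984375.
T_4 − L_4 = 3.234375.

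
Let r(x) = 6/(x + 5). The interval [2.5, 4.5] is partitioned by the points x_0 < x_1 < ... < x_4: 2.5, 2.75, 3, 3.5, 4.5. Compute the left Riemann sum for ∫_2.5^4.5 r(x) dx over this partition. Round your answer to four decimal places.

Subinterval widths: 0.25, 0.25, 0.5, 1.
Left endpoints: 2.5, 2.75, 3, 3.5.
r(2.5) = 0.8, r(2.75) = 24/31, r(3) = 0.75, r(3.5) = 12/17.
Sum = Σ Δx_i · r(x_i).
Sum ≈ 1.4744.

1.4744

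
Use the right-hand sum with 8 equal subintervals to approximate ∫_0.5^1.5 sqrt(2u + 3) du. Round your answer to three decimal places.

Δu = (1.5 − 0.5)/8 = 0.125.
Right endpoints: 0.625, 0.75, 0.875, 1, 1.125, 1.25, 1.375, 1.5.
f(0.625) ≈ 2.062, f(0.75) ≈ 2.121, f(0.875) ≈ 2.179, f(1) ≈ 2.236, f(1.125) ≈ 2.291, f(1.25) ≈ 2.345, f(1.375) ≈ 2.398, f(1.5) ≈ 2.449.
Sum = Δu · [f(0.625) + f(0.75) + f(0.875) + ...].
Sum ≈ 2.260.

2.260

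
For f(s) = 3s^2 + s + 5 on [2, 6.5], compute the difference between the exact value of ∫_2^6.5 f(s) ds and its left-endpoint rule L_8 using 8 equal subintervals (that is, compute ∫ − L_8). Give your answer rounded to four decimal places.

Exact integral: ∫_2^6.5 f(s) ds = 308.25.
L_8 ≈ 275.422852.
Error ≈ 308.25 − 275.422852 ≈ 32.8271.

32.8271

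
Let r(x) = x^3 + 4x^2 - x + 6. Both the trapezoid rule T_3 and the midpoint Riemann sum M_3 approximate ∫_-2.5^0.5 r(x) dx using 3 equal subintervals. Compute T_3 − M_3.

T_3 = 32.75.
M_3 = 32.
T_3 − M_3 = 0.75.

0.75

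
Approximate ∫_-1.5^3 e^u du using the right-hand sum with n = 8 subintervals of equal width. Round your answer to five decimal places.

25.96968

Δu = (3 − (-1.5))/8 = 0.5625.
Right endpoints: -0.9375, -0.375, 0.1875, 0.75, 1.3125, 1.875, 2.4375, 3.
f(-0.9375) ≈ 0.39161, f(-0.375) ≈ 0.68729, f(0.1875) ≈ 1.20623, f(0.75) ≈ 2.11700, f(1.3125) ≈ 3.71545, f(1.875) ≈ 6.52082, f(2.4375) ≈ 11.44439, f(3) ≈ 20.08554.
Sum = Δu · [f(-0.9375) + f(-0.375) + f(0.1875) + ...].
Sum ≈ 25.96968.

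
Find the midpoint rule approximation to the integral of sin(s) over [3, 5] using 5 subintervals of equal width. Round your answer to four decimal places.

-1.2822

Δs = (5 − 3)/5 = 0.4.
Midpoints: 3.2, 3.6, 4, 4.4, 4.8.
f(3.2) ≈ -0.0584, f(3.6) ≈ -0.4425, f(4) ≈ -0.7568, f(4.4) ≈ -0.9516, f(4.8) ≈ -0.9962.
Sum = Δs · [f(3.2) + f(3.6) + f(4) + f(4.4) + f(4.8)].
Sum ≈ -1.2822.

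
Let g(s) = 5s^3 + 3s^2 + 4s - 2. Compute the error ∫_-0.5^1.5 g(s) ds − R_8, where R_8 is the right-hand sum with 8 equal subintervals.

Exact integral: ∫_-0.5^1.5 g(s) ds = 9.75.
R_8 = 13.90625.
Error = 9.75 − 13.90625 = -4.15625.

-4.15625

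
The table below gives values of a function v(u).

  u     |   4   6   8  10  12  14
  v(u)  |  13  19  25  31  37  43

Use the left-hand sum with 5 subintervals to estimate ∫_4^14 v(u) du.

Δu = 2.
Sum = 2·[13 + 19 + 25 + 31 + 37] = 250.

250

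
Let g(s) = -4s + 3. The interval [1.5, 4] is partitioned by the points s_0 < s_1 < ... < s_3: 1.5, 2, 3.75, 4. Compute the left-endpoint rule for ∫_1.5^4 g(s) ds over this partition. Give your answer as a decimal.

Subinterval widths: 0.5, 1.75, 0.25.
Left endpoints: 1.5, 2, 3.75.
g(1.5) = -3, g(2) = -5, g(3.75) = -12.
Sum = Σ Δs_i · g(s_i).
Sum = -13.25.

-13.25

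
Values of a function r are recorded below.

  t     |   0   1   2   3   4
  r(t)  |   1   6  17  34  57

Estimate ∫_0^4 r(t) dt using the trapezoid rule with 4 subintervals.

86

Δt = 1.
T_4 = (1/2)·[1 + 2·6 + 2·17 + 2·34 + 57] = 86.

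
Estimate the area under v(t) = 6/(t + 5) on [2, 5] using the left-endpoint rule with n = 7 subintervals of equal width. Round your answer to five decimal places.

2.19611

Δt = (5 − 2)/7 = 3/7.
Left endpoints: 2, 17/7, 20/7, 23/7, 26/7, 29/7, 32/7.
v(2) = 6/7, v(17/7) = 21/26, v(20/7) = 42/55, v(23/7) = 21/29, v(26/7) = 42/61, v(29/7) = 0.65625, v(32/7) = 42/67.
Sum = Δt · [v(2) + v(17/7) + v(20/7) + ...].
Sum ≈ 2.19611.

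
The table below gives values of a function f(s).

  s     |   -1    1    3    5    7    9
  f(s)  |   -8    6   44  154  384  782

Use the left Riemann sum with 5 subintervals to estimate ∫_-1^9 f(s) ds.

1160

Δs = 2.
Sum = 2·[(-8) + 6 + 44 + 154 + 384] = 1160.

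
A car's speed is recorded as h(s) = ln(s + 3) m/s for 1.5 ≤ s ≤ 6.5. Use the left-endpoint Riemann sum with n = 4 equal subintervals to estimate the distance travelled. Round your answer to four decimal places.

9.1368

Δs = (6.5 − 1.5)/4 = 1.25.
Left endpoints: 1.5, 2.75, 4, 5.25.
h(1.5) ≈ 1.5041, h(2.75) ≈ 1.7492, h(4) ≈ 1.9459, h(5.25) ≈ 2.1102.
Sum = Δs · [h(1.5) + h(2.75) + h(4) + h(5.25)].
Sum ≈ 9.1368.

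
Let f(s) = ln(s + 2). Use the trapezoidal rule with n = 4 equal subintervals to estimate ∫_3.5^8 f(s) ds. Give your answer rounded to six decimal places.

9.141129

Δs = (8 − 3.5)/4 = 1.125.
f(3.5) ≈ 1.704748, f(4.625) ≈ 1.890850, f(5.75) ≈ 2.047693, f(6.875) ≈ 2.183238, f(8) ≈ 2.302585.
T_4 = (Δs/2)·[f(s_0) + 2f(s_1) + 2f(s_2) + 2f(s_3) + f(s_4)].
Sum ≈ 9.141129.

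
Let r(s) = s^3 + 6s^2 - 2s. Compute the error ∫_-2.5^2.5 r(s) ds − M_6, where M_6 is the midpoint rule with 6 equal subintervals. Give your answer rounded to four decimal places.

Exact integral: ∫_-2.5^2.5 r(s) ds = 62.5.
M_6 ≈ 60.763889.
Error ≈ 62.5 − 60.763889 ≈ 1.7361.

1.7361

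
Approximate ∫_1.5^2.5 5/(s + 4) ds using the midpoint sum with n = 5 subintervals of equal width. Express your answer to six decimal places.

0.835192

Δs = (2.5 − 1.5)/5 = 0.2.
Midpoints: 1.6, 1.8, 2, 2.2, 2.4.
f(1.6) = 25/28, f(1.8) = 25/29, f(2) = 5/6, f(2.2) = 25/31, f(2.4) = 0.78125.
Sum = Δs · [f(1.6) + f(1.8) + f(2) + f(2.2) + f(2.4)].
Sum ≈ 0.835192.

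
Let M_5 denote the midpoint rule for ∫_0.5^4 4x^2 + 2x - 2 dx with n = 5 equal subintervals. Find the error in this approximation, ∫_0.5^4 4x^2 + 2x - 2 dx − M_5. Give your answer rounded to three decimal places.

Exact integral: ∫_0.5^4 f(x) dx ≈ 93.91667.
M_5 = 93.345.
Error ≈ 93.91667 − 93.345 ≈ 0.572.

0.572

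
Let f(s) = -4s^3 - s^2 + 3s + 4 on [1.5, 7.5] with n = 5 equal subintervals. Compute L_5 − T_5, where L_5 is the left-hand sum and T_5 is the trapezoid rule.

L_5 = -2246.7.
T_5 = -3272.7.
L_5 − T_5 = 1026.

1026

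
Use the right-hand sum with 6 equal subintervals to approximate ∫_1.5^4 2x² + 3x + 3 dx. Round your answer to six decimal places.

Δx = (4 − 1.5)/6 = 5/12.
Right endpoints: 23/12, 7/3, 2.75, 19/6, 43/12, 4.
f(23/12) = 1159/72, f(7/3) = 188/9, f(2.75) = 26.375, f(19/6) = 293/9, f(43/12) = 2839/72, f(4) = 47.
Sum = Δx · [f(23/12) + f(7/3) + f(2.75) + ...].
Sum ≈ 75.978009.

75.978009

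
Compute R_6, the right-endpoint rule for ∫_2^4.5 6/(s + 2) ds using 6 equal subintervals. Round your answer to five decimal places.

Δs = (4.5 − 2)/6 = 5/12.
Right endpoints: 29/12, 17/6, 3.25, 11/3, 49/12, 4.5.
f(29/12) = 72/53, f(17/6) = 36/29, f(3.25) = 8/7, f(11/3) = 18/17, f(49/12) = 72/73, f(4.5) = 12/13.
Sum = Δs · [f(29/12) + f(17/6) + f(3.25) + ...].
Sum ≈ 2.79622.

2.79622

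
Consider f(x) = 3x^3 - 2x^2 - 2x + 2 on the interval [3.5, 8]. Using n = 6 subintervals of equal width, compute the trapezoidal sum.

2624.94140625

Δx = (8 − 3.5)/6 = 0.75.
f(3.5) = 99.125, f(4.25) = 187.671875, f(5) = 317, f(5.75) = 494.703125, f(6.5) = 728.375, f(7.25) = 1025.609375, f(8) = 1394.
T_6 = (Δx/2)·[f(x_0) + 2f(x_1) + ... + 2f(x_{5}) + f(x_6)].
Sum = 2624.94140625.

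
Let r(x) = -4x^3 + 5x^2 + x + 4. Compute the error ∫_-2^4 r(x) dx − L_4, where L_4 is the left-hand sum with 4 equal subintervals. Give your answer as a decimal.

-150.75

Exact integral: ∫_-2^4 r(x) dx = -90.
L_4 = 60.75.
Error = -90 − 60.75 = -150.75.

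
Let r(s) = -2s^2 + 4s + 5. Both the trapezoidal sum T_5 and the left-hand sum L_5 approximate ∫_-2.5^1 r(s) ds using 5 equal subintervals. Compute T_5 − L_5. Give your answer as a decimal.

8.575

T_5 = -4.655.
L_5 = -13.23.
T_5 − L_5 = 8.575.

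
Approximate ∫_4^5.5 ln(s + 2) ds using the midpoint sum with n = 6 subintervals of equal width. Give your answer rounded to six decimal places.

Δs = (5.5 − 4)/6 = 0.25.
Midpoints: 4.125, 4.375, 4.625, 4.875, 5.125, 5.375.
f(4.125) ≈ 1.812379, f(4.375) ≈ 1.852384, f(4.625) ≈ 1.890850, f(4.875) ≈ 1.927892, f(5.125) ≈ 1.963610, f(5.375) ≈ 1.998096.
Sum = Δs · [f(4.125) + f(4.375) + f(4.625) + ...].
Sum ≈ 2.861303.

2.861303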